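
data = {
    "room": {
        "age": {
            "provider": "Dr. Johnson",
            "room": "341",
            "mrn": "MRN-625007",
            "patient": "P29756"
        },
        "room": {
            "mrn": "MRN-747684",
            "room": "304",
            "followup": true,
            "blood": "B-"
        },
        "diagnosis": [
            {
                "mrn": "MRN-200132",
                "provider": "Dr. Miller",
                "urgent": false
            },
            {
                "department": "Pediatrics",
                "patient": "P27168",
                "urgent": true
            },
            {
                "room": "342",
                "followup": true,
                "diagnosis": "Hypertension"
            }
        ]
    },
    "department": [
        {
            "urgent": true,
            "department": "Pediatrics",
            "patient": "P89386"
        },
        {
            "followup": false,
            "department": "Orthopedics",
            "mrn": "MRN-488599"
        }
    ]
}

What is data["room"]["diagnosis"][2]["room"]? "342"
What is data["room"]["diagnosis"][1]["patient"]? "P27168"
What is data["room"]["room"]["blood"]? "B-"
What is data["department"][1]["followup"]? False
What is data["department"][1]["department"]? "Orthopedics"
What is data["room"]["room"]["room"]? "304"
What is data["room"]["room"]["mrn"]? "MRN-747684"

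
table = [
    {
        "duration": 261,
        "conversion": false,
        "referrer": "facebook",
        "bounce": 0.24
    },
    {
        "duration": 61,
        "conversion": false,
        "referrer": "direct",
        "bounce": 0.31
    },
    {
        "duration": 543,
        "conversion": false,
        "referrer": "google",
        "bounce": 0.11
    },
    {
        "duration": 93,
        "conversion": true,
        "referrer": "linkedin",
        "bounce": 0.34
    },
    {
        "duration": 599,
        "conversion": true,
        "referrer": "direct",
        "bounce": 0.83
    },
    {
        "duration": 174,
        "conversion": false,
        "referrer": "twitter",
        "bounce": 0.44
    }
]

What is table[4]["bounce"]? 0.83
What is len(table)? 6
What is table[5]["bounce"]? 0.44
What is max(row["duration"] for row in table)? 599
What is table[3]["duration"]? 93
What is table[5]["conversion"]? False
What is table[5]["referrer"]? "twitter"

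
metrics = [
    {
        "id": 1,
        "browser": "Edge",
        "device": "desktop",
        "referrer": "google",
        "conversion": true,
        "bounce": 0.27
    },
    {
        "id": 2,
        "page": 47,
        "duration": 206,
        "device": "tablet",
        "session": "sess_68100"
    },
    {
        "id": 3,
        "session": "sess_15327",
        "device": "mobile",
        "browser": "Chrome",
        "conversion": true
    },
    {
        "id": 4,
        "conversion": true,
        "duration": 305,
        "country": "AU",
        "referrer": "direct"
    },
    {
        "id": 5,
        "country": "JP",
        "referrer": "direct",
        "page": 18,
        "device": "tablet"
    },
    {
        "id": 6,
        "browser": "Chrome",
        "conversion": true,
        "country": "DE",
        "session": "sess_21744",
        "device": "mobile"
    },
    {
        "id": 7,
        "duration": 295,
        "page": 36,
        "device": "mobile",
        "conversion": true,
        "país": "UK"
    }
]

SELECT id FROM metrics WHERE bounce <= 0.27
[1]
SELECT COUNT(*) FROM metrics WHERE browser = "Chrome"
2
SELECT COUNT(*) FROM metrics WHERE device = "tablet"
2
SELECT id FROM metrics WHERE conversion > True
[]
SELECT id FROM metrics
[1, 2, 3, 4, 5, 6, 7]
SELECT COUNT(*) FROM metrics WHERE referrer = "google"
1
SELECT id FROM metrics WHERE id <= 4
[1, 2, 3, 4]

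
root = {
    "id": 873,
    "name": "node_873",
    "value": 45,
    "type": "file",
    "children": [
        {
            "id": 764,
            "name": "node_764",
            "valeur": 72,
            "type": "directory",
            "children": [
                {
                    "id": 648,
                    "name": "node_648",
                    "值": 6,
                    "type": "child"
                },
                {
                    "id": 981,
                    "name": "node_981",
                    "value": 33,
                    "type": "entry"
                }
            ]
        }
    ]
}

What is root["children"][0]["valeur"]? 72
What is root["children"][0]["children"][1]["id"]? 981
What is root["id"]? 873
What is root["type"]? "file"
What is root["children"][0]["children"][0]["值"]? 6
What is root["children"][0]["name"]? "node_764"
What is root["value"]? 45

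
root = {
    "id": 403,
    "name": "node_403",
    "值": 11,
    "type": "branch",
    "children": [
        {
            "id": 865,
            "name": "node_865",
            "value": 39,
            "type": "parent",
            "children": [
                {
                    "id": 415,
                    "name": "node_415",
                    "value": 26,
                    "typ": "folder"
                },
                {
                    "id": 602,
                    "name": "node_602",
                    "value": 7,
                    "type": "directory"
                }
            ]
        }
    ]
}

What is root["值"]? 11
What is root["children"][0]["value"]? 39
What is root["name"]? "node_403"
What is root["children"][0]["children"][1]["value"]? 7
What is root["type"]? "branch"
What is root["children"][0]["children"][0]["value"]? 26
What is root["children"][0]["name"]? "node_865"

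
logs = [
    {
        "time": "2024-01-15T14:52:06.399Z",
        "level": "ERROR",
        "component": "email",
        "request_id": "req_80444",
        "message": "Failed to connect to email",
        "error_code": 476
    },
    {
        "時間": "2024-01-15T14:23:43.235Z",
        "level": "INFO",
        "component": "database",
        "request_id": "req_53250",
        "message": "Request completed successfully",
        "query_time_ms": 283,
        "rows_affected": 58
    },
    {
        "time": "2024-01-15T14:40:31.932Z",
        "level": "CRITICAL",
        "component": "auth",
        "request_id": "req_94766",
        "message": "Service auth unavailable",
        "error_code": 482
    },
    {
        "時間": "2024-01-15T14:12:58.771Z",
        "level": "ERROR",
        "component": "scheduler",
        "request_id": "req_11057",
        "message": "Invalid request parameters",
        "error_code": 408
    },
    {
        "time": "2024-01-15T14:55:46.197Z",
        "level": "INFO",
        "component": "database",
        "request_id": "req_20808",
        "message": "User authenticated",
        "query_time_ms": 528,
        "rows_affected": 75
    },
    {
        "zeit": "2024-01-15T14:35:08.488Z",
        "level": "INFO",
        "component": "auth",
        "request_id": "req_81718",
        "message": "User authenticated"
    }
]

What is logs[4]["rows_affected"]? 75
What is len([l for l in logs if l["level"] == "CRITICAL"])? 1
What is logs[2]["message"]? "Service auth unavailable"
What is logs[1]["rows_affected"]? 58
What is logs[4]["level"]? "INFO"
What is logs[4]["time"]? "2024-01-15T14:55:46.197Z"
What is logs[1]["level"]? "INFO"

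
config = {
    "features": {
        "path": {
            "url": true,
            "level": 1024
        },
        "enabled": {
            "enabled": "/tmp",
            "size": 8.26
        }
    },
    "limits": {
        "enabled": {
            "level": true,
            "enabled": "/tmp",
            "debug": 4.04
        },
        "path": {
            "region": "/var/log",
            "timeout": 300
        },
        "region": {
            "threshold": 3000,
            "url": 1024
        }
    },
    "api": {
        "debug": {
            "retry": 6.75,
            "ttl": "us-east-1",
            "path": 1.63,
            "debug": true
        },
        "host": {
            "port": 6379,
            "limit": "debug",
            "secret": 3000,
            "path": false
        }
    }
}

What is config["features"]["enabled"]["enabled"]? "/tmp"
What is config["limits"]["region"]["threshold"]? 3000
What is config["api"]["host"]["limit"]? "debug"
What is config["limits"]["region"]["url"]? 1024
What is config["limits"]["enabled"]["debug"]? 4.04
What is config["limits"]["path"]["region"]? "/var/log"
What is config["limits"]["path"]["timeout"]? 300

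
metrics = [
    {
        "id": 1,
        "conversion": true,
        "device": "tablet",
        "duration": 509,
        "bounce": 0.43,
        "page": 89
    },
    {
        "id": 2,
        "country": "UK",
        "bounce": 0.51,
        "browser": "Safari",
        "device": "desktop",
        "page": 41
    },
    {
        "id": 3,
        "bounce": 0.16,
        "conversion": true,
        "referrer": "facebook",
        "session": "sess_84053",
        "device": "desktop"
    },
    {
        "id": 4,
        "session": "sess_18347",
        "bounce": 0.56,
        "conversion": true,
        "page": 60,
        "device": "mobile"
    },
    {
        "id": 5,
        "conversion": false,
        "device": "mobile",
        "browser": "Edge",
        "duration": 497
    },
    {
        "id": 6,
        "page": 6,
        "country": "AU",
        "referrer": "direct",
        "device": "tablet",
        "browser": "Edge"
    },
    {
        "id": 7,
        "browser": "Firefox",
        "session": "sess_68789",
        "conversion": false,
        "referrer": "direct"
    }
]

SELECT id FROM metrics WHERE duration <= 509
[1, 5]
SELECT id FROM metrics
[1, 2, 3, 4, 5, 6, 7]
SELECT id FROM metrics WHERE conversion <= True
[1, 3, 4, 5, 7]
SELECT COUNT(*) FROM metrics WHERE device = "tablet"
2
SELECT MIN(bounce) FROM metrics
0.16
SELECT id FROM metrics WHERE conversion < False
[]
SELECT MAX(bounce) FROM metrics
0.56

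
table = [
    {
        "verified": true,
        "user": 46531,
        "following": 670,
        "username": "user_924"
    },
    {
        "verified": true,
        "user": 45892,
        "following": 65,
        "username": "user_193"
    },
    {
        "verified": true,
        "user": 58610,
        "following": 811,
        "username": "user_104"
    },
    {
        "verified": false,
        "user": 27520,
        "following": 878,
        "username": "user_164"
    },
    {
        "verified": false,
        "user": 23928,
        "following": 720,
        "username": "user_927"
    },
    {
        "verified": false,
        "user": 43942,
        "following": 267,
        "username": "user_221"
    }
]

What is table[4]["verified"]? False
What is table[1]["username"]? "user_193"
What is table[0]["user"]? 46531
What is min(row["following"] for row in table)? 65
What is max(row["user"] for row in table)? 58610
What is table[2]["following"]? 811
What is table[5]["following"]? 267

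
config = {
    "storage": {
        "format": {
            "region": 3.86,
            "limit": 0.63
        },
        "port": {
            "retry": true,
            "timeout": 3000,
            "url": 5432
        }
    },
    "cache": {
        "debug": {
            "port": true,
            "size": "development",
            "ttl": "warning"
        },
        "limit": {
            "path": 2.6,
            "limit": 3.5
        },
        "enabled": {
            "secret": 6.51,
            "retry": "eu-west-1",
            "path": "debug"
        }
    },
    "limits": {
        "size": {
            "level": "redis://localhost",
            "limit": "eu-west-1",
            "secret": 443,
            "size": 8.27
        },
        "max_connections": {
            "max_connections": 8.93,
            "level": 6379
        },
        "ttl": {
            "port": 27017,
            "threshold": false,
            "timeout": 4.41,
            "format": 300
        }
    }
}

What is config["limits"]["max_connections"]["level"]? 6379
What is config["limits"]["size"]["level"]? "redis://localhost"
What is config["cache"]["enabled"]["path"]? "debug"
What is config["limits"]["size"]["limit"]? "eu-west-1"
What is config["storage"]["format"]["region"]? 3.86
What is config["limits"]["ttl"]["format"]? 300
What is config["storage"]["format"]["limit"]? 0.63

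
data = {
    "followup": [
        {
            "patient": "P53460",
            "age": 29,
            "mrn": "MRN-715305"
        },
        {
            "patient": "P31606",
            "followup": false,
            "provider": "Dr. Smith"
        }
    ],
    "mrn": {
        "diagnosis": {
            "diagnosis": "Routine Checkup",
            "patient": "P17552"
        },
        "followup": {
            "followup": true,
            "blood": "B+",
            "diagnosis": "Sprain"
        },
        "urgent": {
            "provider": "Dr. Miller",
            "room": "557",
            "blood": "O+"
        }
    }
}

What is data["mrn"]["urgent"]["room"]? "557"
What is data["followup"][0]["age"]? 29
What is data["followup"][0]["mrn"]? "MRN-715305"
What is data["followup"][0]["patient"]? "P53460"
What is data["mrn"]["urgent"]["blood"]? "O+"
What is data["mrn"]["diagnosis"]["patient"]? "P17552"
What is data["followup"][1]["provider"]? "Dr. Smith"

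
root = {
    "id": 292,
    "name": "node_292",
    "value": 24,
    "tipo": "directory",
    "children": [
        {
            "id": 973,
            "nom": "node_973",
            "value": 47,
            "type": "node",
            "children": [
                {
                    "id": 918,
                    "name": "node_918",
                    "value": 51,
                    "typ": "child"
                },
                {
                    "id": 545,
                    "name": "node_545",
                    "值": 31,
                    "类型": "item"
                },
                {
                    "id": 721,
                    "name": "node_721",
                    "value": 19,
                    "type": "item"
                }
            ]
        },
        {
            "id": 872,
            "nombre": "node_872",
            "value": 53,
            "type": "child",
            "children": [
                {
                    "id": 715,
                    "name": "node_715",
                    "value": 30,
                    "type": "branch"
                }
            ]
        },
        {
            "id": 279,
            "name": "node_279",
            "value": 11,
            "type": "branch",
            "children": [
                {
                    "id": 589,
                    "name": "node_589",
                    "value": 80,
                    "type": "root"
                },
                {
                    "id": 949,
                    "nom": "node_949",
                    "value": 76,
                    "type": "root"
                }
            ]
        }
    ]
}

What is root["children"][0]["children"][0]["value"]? 51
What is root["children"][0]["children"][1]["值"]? 31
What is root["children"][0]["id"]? 973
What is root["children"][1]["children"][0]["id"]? 715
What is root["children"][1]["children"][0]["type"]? "branch"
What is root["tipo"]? "directory"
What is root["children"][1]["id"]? 872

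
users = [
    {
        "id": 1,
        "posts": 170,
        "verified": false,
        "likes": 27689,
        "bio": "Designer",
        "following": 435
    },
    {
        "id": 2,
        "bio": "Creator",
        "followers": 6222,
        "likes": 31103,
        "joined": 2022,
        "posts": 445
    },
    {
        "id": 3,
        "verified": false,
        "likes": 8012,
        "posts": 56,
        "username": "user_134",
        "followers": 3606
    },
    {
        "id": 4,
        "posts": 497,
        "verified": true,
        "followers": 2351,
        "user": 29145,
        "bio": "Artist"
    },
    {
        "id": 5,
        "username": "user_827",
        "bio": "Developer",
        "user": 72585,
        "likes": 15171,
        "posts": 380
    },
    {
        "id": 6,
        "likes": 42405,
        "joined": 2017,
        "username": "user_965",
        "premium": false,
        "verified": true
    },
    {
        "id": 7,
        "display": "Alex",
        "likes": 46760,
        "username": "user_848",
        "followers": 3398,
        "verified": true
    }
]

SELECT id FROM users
[1, 2, 3, 4, 5, 6, 7]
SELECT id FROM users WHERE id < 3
[1, 2]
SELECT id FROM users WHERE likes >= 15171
[1, 2, 5, 6, 7]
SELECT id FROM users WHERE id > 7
[]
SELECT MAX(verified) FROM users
True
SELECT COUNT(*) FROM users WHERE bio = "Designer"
1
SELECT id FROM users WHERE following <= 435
[1]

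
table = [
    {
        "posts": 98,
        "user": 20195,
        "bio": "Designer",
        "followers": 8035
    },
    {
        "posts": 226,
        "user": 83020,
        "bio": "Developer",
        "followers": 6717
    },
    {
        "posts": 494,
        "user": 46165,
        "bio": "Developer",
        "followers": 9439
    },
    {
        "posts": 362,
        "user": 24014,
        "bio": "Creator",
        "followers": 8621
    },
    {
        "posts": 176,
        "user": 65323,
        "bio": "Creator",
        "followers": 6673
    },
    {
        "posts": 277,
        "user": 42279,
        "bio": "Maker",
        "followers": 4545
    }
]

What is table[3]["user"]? 24014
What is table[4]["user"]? 65323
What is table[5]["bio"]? "Maker"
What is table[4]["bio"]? "Creator"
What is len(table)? 6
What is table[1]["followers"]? 6717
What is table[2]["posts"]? 494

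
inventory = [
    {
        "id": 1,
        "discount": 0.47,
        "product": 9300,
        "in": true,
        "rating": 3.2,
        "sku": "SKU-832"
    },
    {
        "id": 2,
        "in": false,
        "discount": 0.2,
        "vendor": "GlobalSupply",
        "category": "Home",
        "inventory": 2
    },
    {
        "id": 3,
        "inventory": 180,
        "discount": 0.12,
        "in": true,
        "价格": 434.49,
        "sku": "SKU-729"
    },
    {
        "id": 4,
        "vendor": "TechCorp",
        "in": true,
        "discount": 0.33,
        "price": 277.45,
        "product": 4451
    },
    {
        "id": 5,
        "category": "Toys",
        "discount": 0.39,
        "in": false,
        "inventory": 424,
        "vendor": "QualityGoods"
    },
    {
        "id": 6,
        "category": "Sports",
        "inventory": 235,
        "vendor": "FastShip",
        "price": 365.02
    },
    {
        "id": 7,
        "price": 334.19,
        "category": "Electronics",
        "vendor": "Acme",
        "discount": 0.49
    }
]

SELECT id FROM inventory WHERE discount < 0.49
[1, 2, 3, 4, 5]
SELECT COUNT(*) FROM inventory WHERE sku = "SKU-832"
1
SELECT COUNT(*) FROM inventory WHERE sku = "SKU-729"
1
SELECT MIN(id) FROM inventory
1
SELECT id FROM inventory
[1, 2, 3, 4, 5, 6, 7]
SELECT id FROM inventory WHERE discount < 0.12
[]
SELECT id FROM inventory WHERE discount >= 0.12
[1, 2, 3, 4, 5, 7]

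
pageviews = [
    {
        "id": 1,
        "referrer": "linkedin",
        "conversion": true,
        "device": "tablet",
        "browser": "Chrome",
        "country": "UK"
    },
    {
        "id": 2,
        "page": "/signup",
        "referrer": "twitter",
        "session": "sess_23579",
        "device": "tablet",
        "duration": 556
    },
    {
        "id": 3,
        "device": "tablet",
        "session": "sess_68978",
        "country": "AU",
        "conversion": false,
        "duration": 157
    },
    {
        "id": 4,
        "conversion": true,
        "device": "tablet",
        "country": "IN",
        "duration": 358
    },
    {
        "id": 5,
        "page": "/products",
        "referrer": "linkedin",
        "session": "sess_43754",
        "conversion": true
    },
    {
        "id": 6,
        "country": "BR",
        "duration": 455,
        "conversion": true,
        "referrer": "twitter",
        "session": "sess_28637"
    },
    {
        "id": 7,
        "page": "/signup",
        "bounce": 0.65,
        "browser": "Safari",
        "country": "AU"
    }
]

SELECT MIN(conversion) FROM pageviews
False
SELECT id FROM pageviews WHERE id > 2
[3, 4, 5, 6, 7]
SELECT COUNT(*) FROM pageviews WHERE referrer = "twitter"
2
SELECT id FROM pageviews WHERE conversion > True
[]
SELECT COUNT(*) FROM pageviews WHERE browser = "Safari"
1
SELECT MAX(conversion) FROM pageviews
True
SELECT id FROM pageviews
[1, 2, 3, 4, 5, 6, 7]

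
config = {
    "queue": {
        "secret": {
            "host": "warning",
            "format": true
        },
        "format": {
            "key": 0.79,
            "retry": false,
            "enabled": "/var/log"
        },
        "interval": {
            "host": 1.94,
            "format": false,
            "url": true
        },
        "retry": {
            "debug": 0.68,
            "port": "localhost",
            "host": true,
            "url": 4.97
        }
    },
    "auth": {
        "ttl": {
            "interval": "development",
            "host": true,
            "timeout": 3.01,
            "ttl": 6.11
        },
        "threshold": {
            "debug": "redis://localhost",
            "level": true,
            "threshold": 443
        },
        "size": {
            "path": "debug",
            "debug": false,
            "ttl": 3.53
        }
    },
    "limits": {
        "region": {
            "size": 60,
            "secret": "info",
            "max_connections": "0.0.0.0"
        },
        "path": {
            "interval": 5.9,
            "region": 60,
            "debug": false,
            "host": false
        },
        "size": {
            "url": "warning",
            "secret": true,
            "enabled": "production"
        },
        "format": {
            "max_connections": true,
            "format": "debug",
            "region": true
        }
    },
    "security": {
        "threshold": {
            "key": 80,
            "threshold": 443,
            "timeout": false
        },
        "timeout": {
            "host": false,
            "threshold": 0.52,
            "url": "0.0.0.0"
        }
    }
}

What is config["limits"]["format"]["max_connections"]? True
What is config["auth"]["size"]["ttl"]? 3.53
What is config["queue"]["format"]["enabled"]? "/var/log"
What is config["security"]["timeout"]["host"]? False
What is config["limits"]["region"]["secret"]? "info"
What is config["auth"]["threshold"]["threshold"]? 443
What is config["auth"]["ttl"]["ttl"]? 6.11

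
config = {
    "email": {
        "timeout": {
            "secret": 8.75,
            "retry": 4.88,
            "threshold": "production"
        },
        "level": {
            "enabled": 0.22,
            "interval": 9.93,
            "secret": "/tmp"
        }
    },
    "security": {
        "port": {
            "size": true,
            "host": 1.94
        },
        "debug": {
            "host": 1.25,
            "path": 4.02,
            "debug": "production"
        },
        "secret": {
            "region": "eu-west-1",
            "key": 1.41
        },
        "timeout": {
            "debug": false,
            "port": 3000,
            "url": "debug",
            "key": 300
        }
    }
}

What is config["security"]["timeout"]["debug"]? False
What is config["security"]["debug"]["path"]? 4.02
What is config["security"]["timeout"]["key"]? 300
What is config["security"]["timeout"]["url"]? "debug"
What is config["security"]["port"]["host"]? 1.94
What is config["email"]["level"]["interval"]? 9.93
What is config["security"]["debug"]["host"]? 1.25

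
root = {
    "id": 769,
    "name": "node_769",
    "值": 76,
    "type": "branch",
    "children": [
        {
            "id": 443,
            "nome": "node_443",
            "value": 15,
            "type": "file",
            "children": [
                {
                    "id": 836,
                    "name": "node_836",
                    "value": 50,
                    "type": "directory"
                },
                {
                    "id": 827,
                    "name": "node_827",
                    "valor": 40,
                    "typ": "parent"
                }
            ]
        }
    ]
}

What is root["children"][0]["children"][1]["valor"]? 40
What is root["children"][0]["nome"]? "node_443"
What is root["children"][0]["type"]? "file"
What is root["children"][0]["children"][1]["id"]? 827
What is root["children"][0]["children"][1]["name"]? "node_827"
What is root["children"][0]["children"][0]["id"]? 836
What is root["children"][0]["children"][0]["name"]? "node_836"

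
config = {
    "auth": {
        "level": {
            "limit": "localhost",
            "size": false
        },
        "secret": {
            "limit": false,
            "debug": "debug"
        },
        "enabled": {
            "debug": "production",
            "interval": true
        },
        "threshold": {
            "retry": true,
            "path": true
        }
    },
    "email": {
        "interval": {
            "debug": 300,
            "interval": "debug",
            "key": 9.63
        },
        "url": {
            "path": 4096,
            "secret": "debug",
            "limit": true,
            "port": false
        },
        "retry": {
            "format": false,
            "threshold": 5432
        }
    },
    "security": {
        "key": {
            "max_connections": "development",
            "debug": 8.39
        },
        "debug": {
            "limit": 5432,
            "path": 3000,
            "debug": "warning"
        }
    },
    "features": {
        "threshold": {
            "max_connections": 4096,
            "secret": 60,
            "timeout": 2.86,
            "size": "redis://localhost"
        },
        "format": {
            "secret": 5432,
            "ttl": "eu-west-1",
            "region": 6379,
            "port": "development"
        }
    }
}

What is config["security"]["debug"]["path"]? 3000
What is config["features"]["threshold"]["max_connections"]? 4096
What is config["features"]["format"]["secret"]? 5432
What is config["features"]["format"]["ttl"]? "eu-west-1"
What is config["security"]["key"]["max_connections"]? "development"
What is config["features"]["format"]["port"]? "development"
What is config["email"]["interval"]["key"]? 9.63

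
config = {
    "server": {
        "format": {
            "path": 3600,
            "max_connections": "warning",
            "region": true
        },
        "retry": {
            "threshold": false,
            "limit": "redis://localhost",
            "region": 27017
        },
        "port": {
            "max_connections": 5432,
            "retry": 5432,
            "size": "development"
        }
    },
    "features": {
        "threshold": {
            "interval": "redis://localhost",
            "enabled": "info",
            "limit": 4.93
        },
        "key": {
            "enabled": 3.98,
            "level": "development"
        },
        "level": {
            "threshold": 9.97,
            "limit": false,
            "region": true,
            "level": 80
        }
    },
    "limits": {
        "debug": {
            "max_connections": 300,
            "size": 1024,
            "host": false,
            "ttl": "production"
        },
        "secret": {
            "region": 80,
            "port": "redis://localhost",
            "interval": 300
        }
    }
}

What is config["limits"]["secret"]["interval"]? 300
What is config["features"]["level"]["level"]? 80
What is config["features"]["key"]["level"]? "development"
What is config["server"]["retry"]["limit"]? "redis://localhost"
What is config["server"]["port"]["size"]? "development"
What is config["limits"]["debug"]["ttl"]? "production"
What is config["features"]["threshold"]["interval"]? "redis://localhost"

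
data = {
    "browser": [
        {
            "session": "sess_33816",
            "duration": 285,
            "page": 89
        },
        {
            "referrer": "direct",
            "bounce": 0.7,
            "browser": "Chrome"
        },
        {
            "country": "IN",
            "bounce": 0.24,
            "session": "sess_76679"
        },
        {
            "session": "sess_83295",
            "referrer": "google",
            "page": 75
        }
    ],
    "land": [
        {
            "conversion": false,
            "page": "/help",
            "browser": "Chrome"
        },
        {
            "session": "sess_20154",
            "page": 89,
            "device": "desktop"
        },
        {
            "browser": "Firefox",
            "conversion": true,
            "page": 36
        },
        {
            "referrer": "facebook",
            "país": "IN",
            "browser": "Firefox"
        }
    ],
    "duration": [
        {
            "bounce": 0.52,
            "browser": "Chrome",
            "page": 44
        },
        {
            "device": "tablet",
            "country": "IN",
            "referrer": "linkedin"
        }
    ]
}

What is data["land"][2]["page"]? 36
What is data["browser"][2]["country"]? "IN"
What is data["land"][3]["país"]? "IN"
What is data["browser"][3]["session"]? "sess_83295"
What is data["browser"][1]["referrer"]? "direct"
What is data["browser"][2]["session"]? "sess_76679"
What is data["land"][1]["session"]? "sess_20154"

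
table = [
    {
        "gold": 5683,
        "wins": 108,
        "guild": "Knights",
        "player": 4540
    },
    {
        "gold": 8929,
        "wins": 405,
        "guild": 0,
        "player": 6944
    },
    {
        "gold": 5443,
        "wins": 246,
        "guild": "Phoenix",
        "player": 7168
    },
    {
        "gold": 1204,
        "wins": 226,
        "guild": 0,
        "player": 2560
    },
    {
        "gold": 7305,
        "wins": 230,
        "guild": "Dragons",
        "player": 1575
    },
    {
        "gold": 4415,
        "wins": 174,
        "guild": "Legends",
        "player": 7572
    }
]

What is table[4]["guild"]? "Dragons"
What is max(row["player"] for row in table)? 7572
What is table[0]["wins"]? 108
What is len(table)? 6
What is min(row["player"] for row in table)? 1575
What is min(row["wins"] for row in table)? 108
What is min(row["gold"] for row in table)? 1204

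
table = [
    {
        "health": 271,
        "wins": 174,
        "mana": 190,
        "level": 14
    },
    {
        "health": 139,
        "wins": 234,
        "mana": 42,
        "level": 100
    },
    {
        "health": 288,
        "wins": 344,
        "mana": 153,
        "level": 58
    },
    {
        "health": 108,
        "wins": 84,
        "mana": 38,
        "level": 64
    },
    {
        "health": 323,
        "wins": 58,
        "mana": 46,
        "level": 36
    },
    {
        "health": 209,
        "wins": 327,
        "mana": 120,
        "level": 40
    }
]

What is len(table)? 6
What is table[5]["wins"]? 327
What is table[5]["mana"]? 120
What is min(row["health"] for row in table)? 108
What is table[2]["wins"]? 344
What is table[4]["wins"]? 58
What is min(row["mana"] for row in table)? 38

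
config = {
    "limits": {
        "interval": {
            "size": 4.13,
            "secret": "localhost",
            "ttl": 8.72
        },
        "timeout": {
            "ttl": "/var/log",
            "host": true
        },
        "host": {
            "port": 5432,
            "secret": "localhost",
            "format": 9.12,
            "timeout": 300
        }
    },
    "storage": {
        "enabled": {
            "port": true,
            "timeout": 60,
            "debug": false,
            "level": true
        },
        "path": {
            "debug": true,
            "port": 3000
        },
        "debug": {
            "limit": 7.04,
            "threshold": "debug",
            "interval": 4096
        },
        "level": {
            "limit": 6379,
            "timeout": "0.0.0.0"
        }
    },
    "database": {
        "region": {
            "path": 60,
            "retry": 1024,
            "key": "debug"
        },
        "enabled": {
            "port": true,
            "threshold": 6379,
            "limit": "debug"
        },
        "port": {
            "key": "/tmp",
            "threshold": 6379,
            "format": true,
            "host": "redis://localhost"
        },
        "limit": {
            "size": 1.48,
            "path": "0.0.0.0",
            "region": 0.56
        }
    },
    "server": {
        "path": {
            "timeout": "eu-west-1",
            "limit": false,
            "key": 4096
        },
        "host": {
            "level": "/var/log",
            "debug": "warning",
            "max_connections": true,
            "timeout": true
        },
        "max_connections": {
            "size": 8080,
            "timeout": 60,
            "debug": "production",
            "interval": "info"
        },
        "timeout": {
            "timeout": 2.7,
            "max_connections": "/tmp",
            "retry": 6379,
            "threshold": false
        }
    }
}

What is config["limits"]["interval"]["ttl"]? 8.72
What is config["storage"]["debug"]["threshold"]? "debug"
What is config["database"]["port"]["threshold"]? 6379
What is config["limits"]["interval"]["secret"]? "localhost"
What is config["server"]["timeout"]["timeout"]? 2.7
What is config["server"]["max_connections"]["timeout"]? 60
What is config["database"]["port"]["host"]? "redis://localhost"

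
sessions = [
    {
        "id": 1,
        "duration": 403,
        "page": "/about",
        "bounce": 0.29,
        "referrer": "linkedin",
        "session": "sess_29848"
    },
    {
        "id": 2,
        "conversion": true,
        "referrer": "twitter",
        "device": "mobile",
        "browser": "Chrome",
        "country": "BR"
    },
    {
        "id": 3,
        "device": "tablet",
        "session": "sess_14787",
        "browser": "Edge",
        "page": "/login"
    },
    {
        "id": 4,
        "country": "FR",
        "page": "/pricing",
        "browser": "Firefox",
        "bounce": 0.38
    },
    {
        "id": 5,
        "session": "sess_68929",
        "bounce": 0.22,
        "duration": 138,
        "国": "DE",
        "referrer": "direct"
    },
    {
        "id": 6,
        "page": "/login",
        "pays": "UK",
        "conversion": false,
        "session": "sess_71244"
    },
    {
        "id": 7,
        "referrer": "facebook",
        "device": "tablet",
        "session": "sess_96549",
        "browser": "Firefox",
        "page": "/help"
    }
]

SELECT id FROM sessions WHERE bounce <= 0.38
[1, 4, 5]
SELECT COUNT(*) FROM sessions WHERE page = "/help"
1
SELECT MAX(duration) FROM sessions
403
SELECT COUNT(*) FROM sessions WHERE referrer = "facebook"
1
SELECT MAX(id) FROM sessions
7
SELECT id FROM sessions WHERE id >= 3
[3, 4, 5, 6, 7]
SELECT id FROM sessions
[1, 2, 3, 4, 5, 6, 7]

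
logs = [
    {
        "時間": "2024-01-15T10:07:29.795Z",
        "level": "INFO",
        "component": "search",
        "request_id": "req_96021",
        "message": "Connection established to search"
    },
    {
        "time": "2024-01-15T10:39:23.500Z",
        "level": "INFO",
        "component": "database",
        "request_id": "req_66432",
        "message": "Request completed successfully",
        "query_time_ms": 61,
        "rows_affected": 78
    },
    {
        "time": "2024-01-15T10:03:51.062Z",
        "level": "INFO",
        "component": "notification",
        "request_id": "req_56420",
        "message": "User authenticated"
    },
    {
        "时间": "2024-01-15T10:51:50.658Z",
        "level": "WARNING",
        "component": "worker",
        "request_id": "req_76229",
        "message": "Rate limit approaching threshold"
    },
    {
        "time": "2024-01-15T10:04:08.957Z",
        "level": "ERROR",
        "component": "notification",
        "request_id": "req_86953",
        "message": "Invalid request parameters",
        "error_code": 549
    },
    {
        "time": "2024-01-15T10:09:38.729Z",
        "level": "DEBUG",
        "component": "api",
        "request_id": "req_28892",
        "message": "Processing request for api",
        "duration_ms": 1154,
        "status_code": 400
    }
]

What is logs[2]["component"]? "notification"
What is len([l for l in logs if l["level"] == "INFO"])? 3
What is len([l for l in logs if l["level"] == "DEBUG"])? 1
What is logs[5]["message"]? "Processing request for api"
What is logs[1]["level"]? "INFO"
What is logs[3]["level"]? "WARNING"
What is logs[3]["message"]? "Rate limit approaching threshold"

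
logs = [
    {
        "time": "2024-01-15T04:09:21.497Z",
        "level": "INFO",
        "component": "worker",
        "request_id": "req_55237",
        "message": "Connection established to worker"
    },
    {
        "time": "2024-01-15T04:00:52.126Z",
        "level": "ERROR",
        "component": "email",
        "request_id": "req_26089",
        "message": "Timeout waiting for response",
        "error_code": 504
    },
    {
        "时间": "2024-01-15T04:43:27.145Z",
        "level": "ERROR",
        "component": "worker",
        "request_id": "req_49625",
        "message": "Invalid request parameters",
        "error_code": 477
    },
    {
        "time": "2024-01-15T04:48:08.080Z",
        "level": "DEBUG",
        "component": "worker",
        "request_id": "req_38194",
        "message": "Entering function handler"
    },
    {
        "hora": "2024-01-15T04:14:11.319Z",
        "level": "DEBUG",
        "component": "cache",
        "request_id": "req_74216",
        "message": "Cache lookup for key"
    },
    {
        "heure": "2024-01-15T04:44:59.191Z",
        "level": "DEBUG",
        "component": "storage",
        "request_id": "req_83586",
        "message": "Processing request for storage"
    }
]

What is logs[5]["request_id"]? "req_83586"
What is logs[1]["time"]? "2024-01-15T04:00:52.126Z"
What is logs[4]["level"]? "DEBUG"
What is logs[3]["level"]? "DEBUG"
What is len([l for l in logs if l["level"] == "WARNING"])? 0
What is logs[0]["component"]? "worker"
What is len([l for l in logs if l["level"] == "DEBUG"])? 3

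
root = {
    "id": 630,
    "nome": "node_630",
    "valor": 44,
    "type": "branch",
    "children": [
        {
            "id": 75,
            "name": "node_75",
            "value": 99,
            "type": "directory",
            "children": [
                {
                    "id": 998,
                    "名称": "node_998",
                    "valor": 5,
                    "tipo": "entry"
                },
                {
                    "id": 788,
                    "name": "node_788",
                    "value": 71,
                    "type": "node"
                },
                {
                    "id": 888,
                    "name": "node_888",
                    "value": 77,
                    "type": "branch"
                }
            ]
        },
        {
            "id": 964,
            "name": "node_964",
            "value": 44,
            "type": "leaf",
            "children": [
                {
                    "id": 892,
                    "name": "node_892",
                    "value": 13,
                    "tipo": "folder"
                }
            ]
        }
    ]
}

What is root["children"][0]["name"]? "node_75"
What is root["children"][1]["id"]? 964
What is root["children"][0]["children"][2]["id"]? 888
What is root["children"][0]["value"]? 99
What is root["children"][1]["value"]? 44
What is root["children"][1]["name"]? "node_964"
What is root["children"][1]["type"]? "leaf"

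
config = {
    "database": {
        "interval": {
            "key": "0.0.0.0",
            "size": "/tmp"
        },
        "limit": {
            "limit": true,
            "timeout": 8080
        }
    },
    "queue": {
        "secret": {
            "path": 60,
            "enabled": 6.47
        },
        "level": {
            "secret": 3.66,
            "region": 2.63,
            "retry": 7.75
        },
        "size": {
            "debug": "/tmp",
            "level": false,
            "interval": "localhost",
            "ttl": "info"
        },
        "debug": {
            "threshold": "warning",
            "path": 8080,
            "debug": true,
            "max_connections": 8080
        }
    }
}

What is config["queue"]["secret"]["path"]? 60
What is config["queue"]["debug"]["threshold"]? "warning"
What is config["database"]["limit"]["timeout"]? 8080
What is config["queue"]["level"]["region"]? 2.63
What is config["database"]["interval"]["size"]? "/tmp"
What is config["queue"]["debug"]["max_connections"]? 8080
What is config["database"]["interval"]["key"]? "0.0.0.0"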